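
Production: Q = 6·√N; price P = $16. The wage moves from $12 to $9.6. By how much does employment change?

ΔN = 9

From P·MP_N = w with MP_N = 3·N^(-1/2), the labor demand is N(w) = (48/w)^(2).
At w = 12: N = 16. At w = 9.6: N = 25.
ΔN = 25 − 16 = 9.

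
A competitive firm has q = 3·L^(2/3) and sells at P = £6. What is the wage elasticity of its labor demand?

MP_L = (2/3)·3·L^(-1/3), so P·MP_L = w gives 12·L^(-1/3) = w.
Solving, L(w) = (12/w)^(3). This is a constant-elasticity form: L ∝ w^(−3), so ε = −3.

ε = -3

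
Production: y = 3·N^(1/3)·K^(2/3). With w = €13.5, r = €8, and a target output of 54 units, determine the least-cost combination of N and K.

Cost minimization requires the marginal rate of technical substitution to equal the input-price ratio: MP_N/MP_K = w/r.
Here MP_N/MP_K = (1/3)·(K/N)/(2/3) = 0.5·(K/N). Setting this equal to 13.5/8 = 1.6875 gives K = 3.375N.
Substituting into y = 54: 3·N^(1/3)·(3.375N)^(2/3) = 54.
Solving, N = 8 and K = 27.

N* = 8, K* = 27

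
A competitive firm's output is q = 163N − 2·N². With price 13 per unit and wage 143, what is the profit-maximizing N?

N* = 38

The marginal product of N is MP_N = 163 − 4N.
A price-taking firm hires until the value of the marginal product equals the wage: P·MP_N = w, so 13·(163 − 4N) = 143.
Then 163 − 4N = 11, giving N = 38.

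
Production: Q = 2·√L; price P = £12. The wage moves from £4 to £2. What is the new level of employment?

L* = 36

From P·MP_L = w with MP_L = L^(-1/2), the labor demand is L(w) = (12/w)^(2).
At w = 4: L = 9. At w = 2: L = 36.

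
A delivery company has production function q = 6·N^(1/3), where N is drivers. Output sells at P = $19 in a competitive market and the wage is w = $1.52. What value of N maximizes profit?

N* = 125

MP_N = (1/3)·6·N^(-2/3) = 2·N^(-2/3).
Profit maximization for a price taker requires P·MP_N = w: 19·2·N^(-2/3) = 1.52.
So N^(-2/3) = 0.04, which gives N = 125.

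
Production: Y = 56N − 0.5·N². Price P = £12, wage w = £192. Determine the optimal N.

N* = 40

The marginal product of N is MP_N = 56 − N.
A price-taking firm hires until the value of the marginal product equals the wage: P·MP_N = w, so 12·(56 − N) = 192.
Then 56 − N = 16, giving N = 40.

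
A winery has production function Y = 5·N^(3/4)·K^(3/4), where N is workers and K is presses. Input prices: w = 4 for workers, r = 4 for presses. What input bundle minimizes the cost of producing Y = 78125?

Cost minimization requires the marginal rate of technical substitution to equal the input-price ratio: MP_N/MP_K = w/r.
Here MP_N/MP_K = (3/4)·(K/N)/(3/4) = (K/N). Setting this equal to 4/4 = 1 gives K = N.
Substituting into Y = 78125: 5·N^(3/4)·(N)^(3/4) = 78125.
Solving, N = 625 and K = 625.

N* = 625, K* = 625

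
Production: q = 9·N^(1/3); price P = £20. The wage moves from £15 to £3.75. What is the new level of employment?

N* = 64

From P·MP_N = w with MP_N = 3·N^(-2/3), the labor demand is N(w) = (60/w)^(3/2).
At w = 15: N = 8. At w = 3.75: N = 64.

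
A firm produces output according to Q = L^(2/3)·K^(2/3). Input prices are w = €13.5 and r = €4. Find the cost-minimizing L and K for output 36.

L* = 8, K* = 27

Cost minimization requires the marginal rate of technical substitution to equal the input-price ratio: MP_L/MP_K = w/r.
Here MP_L/MP_K = (2/3)·(K/L)/(2/3) = (K/L). Setting this equal to 13.5/4 = 3.375 gives K = 3.375L.
Substituting into Q = 36: L^(2/3)·(3.375L)^(2/3) = 36.
Solving, L = 8 and K = 27.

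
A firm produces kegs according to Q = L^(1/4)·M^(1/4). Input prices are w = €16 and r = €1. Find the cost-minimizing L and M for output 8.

L* = 16, M* = 256

Cost minimization requires the marginal rate of technical substitution to equal the input-price ratio: MP_L/MP_M = w/r.
Here MP_L/MP_M = (1/4)·(M/L)/(1/4) = (M/L). Setting this equal to 16/1 = 16 gives M = 16L.
Substituting into Q = 8: L^(1/4)·(16L)^(1/4) = 8.
Solving, L = 16 and M = 256.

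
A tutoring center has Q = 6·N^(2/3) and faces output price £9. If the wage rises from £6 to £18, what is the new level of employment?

From P·MP_N = w with MP_N = 4·N^(-1/3), the labor demand is N(w) = (36/w)^(3).
At w = 6: N = 216. At w = 18: N = 8.

N* = 8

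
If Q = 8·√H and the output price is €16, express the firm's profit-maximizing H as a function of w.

H(w) = 4096/w²

MP_H = (1/2)·8·H^(-1/2) = 4·H^(-1/2).
Setting P·MP_H = w: 64·H^(-1/2) = w.
Solving for H: H^(-1/2) = w/64, so H = (64/w)^(2).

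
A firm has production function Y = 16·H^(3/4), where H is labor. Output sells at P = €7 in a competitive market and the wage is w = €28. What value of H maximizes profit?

MP_H = (3/4)·16·H^(-1/4) = 12·H^(-1/4).
Profit maximization for a price taker requires P·MP_H = w: 7·12·H^(-1/4) = 28.
So H^(-1/4) = 1/3, which gives H = 81.

H* = 81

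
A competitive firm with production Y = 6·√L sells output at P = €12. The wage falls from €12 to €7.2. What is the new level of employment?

From P·MP_L = w with MP_L = 3·L^(-1/2), the labor demand is L(w) = (36/w)^(2).
At w = 12: L = 9. At w = 7.2: L = 25.

L* = 25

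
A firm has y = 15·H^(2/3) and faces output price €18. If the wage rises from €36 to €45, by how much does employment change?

From P·MP_H = w with MP_H = 10·H^(-1/3), the labor demand is H(w) = (180/w)^(3).
At w = 36: H = 125. At w = 45: H = 64.
ΔH = 64 − 125 = -61.

ΔH = -61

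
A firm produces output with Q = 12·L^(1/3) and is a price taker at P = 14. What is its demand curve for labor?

MP_L = (1/3)·12·L^(-2/3) = 4·L^(-2/3).
Setting P·MP_L = w: 56·L^(-2/3) = w.
Solving for L: L^(-2/3) = w/56, so L = (56/w)^(3/2).

L(w) = (56/w)^(3/2)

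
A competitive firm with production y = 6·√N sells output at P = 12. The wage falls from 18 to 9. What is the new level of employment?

From P·MP_N = w with MP_N = 3·N^(-1/2), the labor demand is N(w) = (36/w)^(2).
At w = 18: N = 4. At w = 9: N = 16.

N* = 16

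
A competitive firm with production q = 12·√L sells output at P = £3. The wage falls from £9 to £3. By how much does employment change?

From P·MP_L = w with MP_L = 6·L^(-1/2), the labor demand is L(w) = (18/w)^(2).
At w = 9: L = 4. At w = 3: L = 36.
ΔL = 36 − 4 = 32.

ΔL = 32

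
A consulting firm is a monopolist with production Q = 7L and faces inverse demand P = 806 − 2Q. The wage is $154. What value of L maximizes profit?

Marginal revenue from the inverse demand is MR = 806 − 4Q.
The marginal product is MP_L = 7.
A monopolist hires until marginal revenue product equals the wage: MR·MP_L = w.
(806 − 28L)·7 = 154, so L = 28.

L* = 28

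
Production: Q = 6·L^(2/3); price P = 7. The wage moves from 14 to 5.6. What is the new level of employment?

From P·MP_L = w with MP_L = 4·L^(-1/3), the labor demand is L(w) = (28/w)^(3).
At w = 14: L = 8. At w = 5.6: L = 125.

L* = 125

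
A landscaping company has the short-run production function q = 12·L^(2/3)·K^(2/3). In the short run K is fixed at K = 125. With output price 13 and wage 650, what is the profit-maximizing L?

L* = 64

With K = 125, MP_L = (2/3)·12·L^(-1/3)·125^(2/3) = 200·L^(-1/3).
Profit maximization for a price taker requires P·MP_L = w: 13·200·L^(-1/3) = 650.
So L^(-1/3) = 0.25, which gives L = 64.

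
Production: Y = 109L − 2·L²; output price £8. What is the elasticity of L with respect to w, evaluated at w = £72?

From P·MP_L = w with MP_L = 109 − 4L, labor demand is L(w) = (109 − w/8)/4.
dL/dw = −1/(32) = -0.03125.
At w = 72, L = 25, so ε = (dL/dw)·(w/L) = (-0.03125)·(72/25) = -0.09.

ε = -0.09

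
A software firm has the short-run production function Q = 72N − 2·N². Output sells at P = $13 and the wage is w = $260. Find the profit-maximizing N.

N* = 13

The marginal product of N is MP_N = 72 − 4N.
A price-taking firm hires until the value of the marginal product equals the wage: P·MP_N = w, so 13·(72 − 4N) = 260.
Then 72 − 4N = 20, giving N = 13.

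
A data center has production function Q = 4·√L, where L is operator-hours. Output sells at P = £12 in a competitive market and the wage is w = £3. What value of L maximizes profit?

MP_L = (1/2)·4·L^(-1/2) = 2·L^(-1/2).
Profit maximization for a price taker requires P·MP_L = w: 12·2·L^(-1/2) = 3.
So L^(-1/2) = 0.125, which gives L = 64.

L* = 64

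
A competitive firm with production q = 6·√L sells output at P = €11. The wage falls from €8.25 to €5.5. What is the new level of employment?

L* = 36

From P·MP_L = w with MP_L = 3·L^(-1/2), the labor demand is L(w) = (33/w)^(2).
At w = 8.25: L = 16. At w = 5.5: L = 36.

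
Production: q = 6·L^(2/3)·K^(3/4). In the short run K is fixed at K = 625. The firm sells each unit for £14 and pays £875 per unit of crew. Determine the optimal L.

L* = 512

With K = 625, MP_L = (2/3)·6·L^(-1/3)·625^(3/4) = 500·L^(-1/3).
Profit maximization for a price taker requires P·MP_L = w: 14·500·L^(-1/3) = 875.
So L^(-1/3) = 0.125, which gives L = 512.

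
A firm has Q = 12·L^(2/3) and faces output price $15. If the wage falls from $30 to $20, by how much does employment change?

ΔL = 152

From P·MP_L = w with MP_L = 8·L^(-1/3), the labor demand is L(w) = (120/w)^(3).
At w = 30: L = 64. At w = 20: L = 216.
ΔL = 216 − 64 = 152.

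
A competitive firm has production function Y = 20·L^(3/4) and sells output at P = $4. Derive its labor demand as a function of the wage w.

L(w) = (60/w)^(4)

MP_L = (3/4)·20·L^(-1/4) = 15·L^(-1/4).
Setting P·MP_L = w: 60·L^(-1/4) = w.
Solving for L: L^(-1/4) = w/60, so L = (60/w)^(4).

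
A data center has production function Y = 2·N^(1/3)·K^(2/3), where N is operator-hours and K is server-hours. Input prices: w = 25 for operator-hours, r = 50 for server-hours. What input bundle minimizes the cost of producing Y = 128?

Cost minimization requires the marginal rate of technical substitution to equal the input-price ratio: MP_N/MP_K = w/r.
Here MP_N/MP_K = (1/3)·(K/N)/(2/3) = 0.5·(K/N). Setting this equal to 25/50 = 0.5 gives K = N.
Substituting into Y = 128: 2·N^(1/3)·(N)^(2/3) = 128.
Solving, N = 64 and K = 64.

N* = 64, K* = 64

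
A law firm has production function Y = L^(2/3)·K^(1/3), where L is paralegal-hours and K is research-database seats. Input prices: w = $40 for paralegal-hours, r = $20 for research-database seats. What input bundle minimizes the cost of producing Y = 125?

L* = 125, K* = 125

Cost minimization requires the marginal rate of technical substitution to equal the input-price ratio: MP_L/MP_K = w/r.
Here MP_L/MP_K = (2/3)·(K/L)/(1/3) = 2·(K/L). Setting this equal to 40/20 = 2 gives K = L.
Substituting into Y = 125: L^(2/3)·(L)^(1/3) = 125.
Solving, L = 125 and K = 125.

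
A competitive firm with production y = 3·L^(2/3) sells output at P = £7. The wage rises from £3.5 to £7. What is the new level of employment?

L* = 8

From P·MP_L = w with MP_L = 2·L^(-1/3), the labor demand is L(w) = (14/w)^(3).
At w = 3.5: L = 64. At w = 7: L = 8.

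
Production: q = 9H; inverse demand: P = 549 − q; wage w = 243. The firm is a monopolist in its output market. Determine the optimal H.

Marginal revenue from the inverse demand is MR = 549 − 2q.
The marginal product is MP_H = 9.
A monopolist hires until marginal revenue product equals the wage: MR·MP_H = w.
(549 − 18H)·9 = 243, so H = 29.

H* = 29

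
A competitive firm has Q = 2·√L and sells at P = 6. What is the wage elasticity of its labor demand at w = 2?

MP_L = (1/2)·2·L^(-1/2), so P·MP_L = w gives 6·L^(-1/2) = w.
Solving, L(w) = (6/w)^(2). This is a constant-elasticity form: L ∝ w^(−2), so ε = −2.

ε = -2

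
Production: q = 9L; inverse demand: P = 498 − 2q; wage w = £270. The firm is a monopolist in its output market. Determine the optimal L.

L* = 13

Marginal revenue from the inverse demand is MR = 498 − 4q.
The marginal product is MP_L = 9.
A monopolist hires until marginal revenue product equals the wage: MR·MP_L = w.
(498 − 36L)·9 = 270, so L = 13.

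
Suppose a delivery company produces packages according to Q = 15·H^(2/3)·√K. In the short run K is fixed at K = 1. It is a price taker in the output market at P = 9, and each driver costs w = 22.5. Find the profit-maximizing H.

H* = 64

With K = 1, MP_H = (2/3)·15·H^(-1/3)·1^(1/2) = 10·H^(-1/3).
Profit maximization for a price taker requires P·MP_H = w: 9·10·H^(-1/3) = 22.5.
So H^(-1/3) = 0.25, which gives H = 64.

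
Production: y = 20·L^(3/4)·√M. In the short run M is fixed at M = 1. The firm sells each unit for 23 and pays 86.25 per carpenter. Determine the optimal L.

With M = 1, MP_L = (3/4)·20·L^(-1/4)·1^(1/2) = 15·L^(-1/4).
Profit maximization for a price taker requires P·MP_L = w: 23·15·L^(-1/4) = 86.25.
So L^(-1/4) = 0.25, which gives L = 256.

L* = 256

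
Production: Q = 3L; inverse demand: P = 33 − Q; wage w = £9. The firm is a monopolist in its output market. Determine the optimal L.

L* = 5

Marginal revenue from the inverse demand is MR = 33 − 2Q.
The marginal product is MP_L = 3.
A monopolist hires until marginal revenue product equals the wage: MR·MP_L = w.
(33 − 6L)·3 = 9, so L = 5.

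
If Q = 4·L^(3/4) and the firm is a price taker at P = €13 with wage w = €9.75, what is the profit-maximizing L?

L* = 256

MP_L = (3/4)·4·L^(-1/4) = 3·L^(-1/4).
Profit maximization for a price taker requires P·MP_L = w: 13·3·L^(-1/4) = 9.75.
So L^(-1/4) = 0.25, which gives L = 256.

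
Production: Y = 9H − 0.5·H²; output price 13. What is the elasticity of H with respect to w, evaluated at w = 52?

From P·MP_H = w with MP_H = 9 − H, labor demand is H(w) = 9 − w/13.
dH/dw = −1/(13) = -1/13.
At w = 52, H = 5, so ε = (dH/dw)·(w/H) = (-1/13)·(52/5) = -0.8.

ε = -0.8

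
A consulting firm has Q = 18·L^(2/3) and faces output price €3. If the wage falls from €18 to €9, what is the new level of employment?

From P·MP_L = w with MP_L = 12·L^(-1/3), the labor demand is L(w) = (36/w)^(3).
At w = 18: L = 8. At w = 9: L = 64.

L* = 64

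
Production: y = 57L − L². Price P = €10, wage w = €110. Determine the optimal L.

L* = 23

The marginal product of L is MP_L = 57 − 2L.
A price-taking firm hires until the value of the marginal product equals the wage: P·MP_L = w, so 10·(57 − 2L) = 110.
Then 57 − 2L = 11, giving L = 23.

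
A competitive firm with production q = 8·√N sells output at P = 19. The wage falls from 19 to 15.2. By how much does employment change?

ΔN = 9

From P·MP_N = w with MP_N = 4·N^(-1/2), the labor demand is N(w) = (76/w)^(2).
At w = 19: N = 16. At w = 15.2: N = 25.
ΔN = 25 − 16 = 9.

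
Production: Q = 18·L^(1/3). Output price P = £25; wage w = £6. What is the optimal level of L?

MP_L = (1/3)·18·L^(-2/3) = 6·L^(-2/3).
Profit maximization for a price taker requires P·MP_L = w: 25·6·L^(-2/3) = 6.
So L^(-2/3) = 0.04, which gives L = 125.

L* = 125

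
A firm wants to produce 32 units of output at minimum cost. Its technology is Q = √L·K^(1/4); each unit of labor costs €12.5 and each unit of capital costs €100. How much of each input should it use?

L* = 256, K* = 16

Cost minimization requires the marginal rate of technical substitution to equal the input-price ratio: MP_L/MP_K = w/r.
Here MP_L/MP_K = (1/2)·(K/L)/(1/4) = 2·(K/L). Setting this equal to 12.5/100 = 0.125 gives K = 0.0625L.
Substituting into Q = 32: L^(1/2)·(0.0625L)^(1/4) = 32.
Solving, L = 256 and K = 16.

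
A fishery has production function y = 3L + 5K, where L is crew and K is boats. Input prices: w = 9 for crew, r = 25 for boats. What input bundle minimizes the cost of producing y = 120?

The inputs are perfect substitutes, so the firm uses whichever has the lower cost per unit of output.
Cost per unit of output via L is w/3 = 3; via K it is r/5 = 5. L is cheaper.
Producing y = 120 with L alone: L = 40, K = 0.

L* = 40, K* = 0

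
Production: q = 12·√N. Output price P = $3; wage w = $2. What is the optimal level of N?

MP_N = (1/2)·12·N^(-1/2) = 6·N^(-1/2).
Profit maximization for a price taker requires P·MP_N = w: 3·6·N^(-1/2) = 2.
So N^(-1/2) = 1/9, which gives N = 81.

N* = 81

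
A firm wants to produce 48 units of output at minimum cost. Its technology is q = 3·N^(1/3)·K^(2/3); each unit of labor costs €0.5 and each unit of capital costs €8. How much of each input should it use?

Cost minimization requires the marginal rate of technical substitution to equal the input-price ratio: MP_N/MP_K = w/r.
Here MP_N/MP_K = (1/3)·(K/N)/(2/3) = 0.5·(K/N). Setting this equal to 0.5/8 = 0.0625 gives K = 0.125N.
Substituting into q = 48: 3·N^(1/3)·(0.125N)^(2/3) = 48.
Solving, N = 64 and K = 8.

N* = 64, K* = 8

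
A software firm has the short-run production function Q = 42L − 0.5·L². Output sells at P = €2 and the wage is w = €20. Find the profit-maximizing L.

The marginal product of L is MP_L = 42 − L.
A price-taking firm hires until the value of the marginal product equals the wage: P·MP_L = w, so 2·(42 − L) = 20.
Then 42 − L = 10, giving L = 32.

L* = 32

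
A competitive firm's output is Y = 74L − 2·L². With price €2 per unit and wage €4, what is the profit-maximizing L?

L* = 18

The marginal product of L is MP_L = 74 − 4L.
A price-taking firm hires until the value of the marginal product equals the wage: P·MP_L = w, so 2·(74 − 4L) = 4.
Then 74 − 4L = 2, giving L = 18.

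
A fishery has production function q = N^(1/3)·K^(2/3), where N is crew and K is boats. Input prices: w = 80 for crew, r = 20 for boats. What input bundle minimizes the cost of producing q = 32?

Cost minimization requires the marginal rate of technical substitution to equal the input-price ratio: MP_N/MP_K = w/r.
Here MP_N/MP_K = (1/3)·(K/N)/(2/3) = 0.5·(K/N). Setting this equal to 80/20 = 4 gives K = 8N.
Substituting into q = 32: N^(1/3)·(8N)^(2/3) = 32.
Solving, N = 8 and K = 64.

N* = 8, K* = 64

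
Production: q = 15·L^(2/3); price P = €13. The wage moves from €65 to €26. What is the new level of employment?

From P·MP_L = w with MP_L = 10·L^(-1/3), the labor demand is L(w) = (130/w)^(3).
At w = 65: L = 8. At w = 26: L = 125.

L* = 125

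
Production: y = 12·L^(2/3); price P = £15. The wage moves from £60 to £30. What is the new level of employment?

L* = 64

From P·MP_L = w with MP_L = 8·L^(-1/3), the labor demand is L(w) = (120/w)^(3).
At w = 60: L = 8. At w = 30: L = 64.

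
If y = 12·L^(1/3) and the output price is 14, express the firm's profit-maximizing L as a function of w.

MP_L = (1/3)·12·L^(-2/3) = 4·L^(-2/3).
Setting P·MP_L = w: 56·L^(-2/3) = w.
Solving for L: L^(-2/3) = w/56, so L = (56/w)^(3/2).

L(w) = (56/w)^(3/2)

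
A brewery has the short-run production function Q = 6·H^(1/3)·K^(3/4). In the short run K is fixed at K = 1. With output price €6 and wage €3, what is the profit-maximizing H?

H* = 8

With K = 1, MP_H = (1/3)·6·H^(-2/3)·1^(3/4) = 2·H^(-2/3).
Profit maximization for a price taker requires P·MP_H = w: 6·2·H^(-2/3) = 3.
So H^(-2/3) = 0.25, which gives H = 8.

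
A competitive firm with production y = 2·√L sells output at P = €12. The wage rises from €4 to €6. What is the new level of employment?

L* = 4

From P·MP_L = w with MP_L = L^(-1/2), the labor demand is L(w) = (12/w)^(2).
At w = 4: L = 9. At w = 6: L = 4.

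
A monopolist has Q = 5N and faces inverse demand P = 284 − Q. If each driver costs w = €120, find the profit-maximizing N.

N* = 26

Marginal revenue from the inverse demand is MR = 284 − 2Q.
The marginal product is MP_N = 5.
A monopolist hires until marginal revenue product equals the wage: MR·MP_N = w.
(284 − 10N)·5 = 120, so N = 26.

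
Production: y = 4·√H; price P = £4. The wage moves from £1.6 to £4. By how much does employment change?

From P·MP_H = w with MP_H = 2·H^(-1/2), the labor demand is H(w) = (8/w)^(2).
At w = 1.6: H = 25. At w = 4: H = 4.
ΔH = 4 − 25 = -21.

ΔH = -21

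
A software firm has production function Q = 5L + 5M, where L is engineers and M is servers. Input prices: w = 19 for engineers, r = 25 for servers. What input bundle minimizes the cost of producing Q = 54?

The inputs are perfect substitutes, so the firm uses whichever has the lower cost per unit of output.
Cost per unit of output via L is w/5 = 3.8; via M it is r/5 = 5. L is cheaper.
Producing Q = 54 with L alone: L = 10.8, M = 0.

L* = 10.8, M* = 0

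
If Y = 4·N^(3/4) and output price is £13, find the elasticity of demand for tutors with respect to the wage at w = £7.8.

ε = -4

MP_N = (3/4)·4·N^(-1/4), so P·MP_N = w gives 39·N^(-1/4) = w.
Solving, N(w) = (39/w)^(4). This is a constant-elasticity form: N ∝ w^(−4), so ε = −4.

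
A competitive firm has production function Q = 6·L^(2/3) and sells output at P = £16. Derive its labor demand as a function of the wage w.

MP_L = (2/3)·6·L^(-1/3) = 4·L^(-1/3).
Setting P·MP_L = w: 64·L^(-1/3) = w.
Solving for L: L^(-1/3) = w/64, so L = (64/w)^(3).

L(w) = 262144/w³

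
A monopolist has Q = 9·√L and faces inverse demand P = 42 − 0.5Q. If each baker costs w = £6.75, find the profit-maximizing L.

L* = 16

Marginal revenue from the inverse demand is MR = 42 − Q.
The marginal product is MP_L = 4.5·L^(-1/2).
A monopolist hires until marginal revenue product equals the wage: MR·MP_L = w.
At L, Q = 9·√L. Substituting and solving: (42 − 9·√L)·4.5·L^(-1/2) = 6.75 gives L = 16.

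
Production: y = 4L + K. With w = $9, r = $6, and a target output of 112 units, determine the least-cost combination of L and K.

L* = 28, K* = 0

The inputs are perfect substitutes, so the firm uses whichever has the lower cost per unit of output.
Cost per unit of output via L is 2.25; via K it is 6. L is cheaper.
Producing y = 112 with L alone: L = 28, K = 0.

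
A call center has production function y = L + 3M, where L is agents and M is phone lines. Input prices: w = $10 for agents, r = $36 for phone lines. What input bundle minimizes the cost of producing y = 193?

The inputs are perfect substitutes, so the firm uses whichever has the lower cost per unit of output.
Cost per unit of output via L is 10; via M it is 12. L is cheaper.
Producing y = 193 with L alone: L = 193, M = 0.

L* = 193, M* = 0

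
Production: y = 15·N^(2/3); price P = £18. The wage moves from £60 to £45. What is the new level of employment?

N* = 64

From P·MP_N = w with MP_N = 10·N^(-1/3), the labor demand is N(w) = (180/w)^(3).
At w = 60: N = 27. At w = 45: N = 64.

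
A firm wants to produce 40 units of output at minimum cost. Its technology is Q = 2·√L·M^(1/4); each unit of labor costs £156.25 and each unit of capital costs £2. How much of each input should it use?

Cost minimization requires the marginal rate of technical substitution to equal the input-price ratio: MP_L/MP_M = w/r.
Here MP_L/MP_M = (1/2)·(M/L)/(1/4) = 2·(M/L). Setting this equal to 156.25/2 = 78.125 gives M = 39.0625L.
Substituting into Q = 40: 2·L^(1/2)·(39.0625L)^(1/4) = 40.
Solving, L = 16 and M = 625.

L* = 16, M* = 625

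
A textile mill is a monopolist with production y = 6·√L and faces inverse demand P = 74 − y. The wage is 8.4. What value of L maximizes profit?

Marginal revenue from the inverse demand is MR = 74 − 2y.
The marginal product is MP_L = 3·L^(-1/2).
A monopolist hires until marginal revenue product equals the wage: MR·MP_L = w.
At L, y = 6·√L. Substituting and solving: (74 − 12·√L)·3·L^(-1/2) = 8.4 gives L = 25.

L* = 25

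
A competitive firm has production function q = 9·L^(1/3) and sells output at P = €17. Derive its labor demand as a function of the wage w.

L(w) = (51/w)^(3/2)

MP_L = (1/3)·9·L^(-2/3) = 3·L^(-2/3).
Setting P·MP_L = w: 51·L^(-2/3) = w.
Solving for L: L^(-2/3) = w/51, so L = (51/w)^(3/2).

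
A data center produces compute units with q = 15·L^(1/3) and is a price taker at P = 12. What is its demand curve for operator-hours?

MP_L = (1/3)·15·L^(-2/3) = 5·L^(-2/3).
Setting P·MP_L = w: 60·L^(-2/3) = w.
Solving for L: L^(-2/3) = w/60, so L = (60/w)^(3/2).

L(w) = (60/w)^(3/2)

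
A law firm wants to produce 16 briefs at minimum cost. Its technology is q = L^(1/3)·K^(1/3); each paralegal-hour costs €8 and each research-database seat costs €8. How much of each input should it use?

L* = 64, K* = 64

Cost minimization requires the marginal rate of technical substitution to equal the input-price ratio: MP_L/MP_K = w/r.
Here MP_L/MP_K = (1/3)·(K/L)/(1/3) = (K/L). Setting this equal to 8/8 = 1 gives K = L.
Substituting into q = 16: L^(1/3)·(L)^(1/3) = 16.
Solving, L = 64 and K = 64.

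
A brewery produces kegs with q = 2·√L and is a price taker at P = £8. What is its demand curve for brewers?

MP_L = (1/2)·2·L^(-1/2) = L^(-1/2).
Setting P·MP_L = w: 8·L^(-1/2) = w.
Solving for L: L^(-1/2) = w/8, so L = (8/w)^(2).

L(w) = 64/w²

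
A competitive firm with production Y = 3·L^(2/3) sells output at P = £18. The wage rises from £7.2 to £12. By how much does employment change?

ΔL = -98

From P·MP_L = w with MP_L = 2·L^(-1/3), the labor demand is L(w) = (36/w)^(3).
At w = 7.2: L = 125. At w = 12: L = 27.
ΔL = 27 − 125 = -98.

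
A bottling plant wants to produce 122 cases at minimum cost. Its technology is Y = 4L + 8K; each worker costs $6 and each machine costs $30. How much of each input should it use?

L* = 30.5, K* = 0

The inputs are perfect substitutes, so the firm uses whichever has the lower cost per unit of output.
Cost per unit of output via L is w/4 = 1.5; via K it is r/8 = 3.75. L is cheaper.
Producing Y = 122 with L alone: L = 30.5, K = 0.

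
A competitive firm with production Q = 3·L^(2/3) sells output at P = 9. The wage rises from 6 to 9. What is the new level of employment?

From P·MP_L = w with MP_L = 2·L^(-1/3), the labor demand is L(w) = (18/w)^(3).
At w = 6: L = 27. At w = 9: L = 8.

L* = 8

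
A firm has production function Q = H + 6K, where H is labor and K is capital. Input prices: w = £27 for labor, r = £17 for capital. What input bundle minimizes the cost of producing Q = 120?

H* = 0, K* = 20

The inputs are perfect substitutes, so the firm uses whichever has the lower cost per unit of output.
Cost per unit of output via H is 27; via K it is 17/6. K is cheaper.
Producing Q = 120 with K alone: H = 0, K = 20.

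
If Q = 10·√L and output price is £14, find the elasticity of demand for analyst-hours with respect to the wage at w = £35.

ε = -2

MP_L = (1/2)·10·L^(-1/2), so P·MP_L = w gives 70·L^(-1/2) = w.
Solving, L(w) = (70/w)^(2). This is a constant-elasticity form: L ∝ w^(−2), so ε = −2.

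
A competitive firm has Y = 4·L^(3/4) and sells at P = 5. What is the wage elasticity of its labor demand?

ε = -4

MP_L = (3/4)·4·L^(-1/4), so P·MP_L = w gives 15·L^(-1/4) = w.
Solving, L(w) = (15/w)^(4). This is a constant-elasticity form: L ∝ w^(−4), so ε = −4.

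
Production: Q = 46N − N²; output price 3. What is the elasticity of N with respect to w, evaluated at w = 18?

From P·MP_N = w with MP_N = 46 − 2N, labor demand is N(w) = (46 − w/3)/2.
dN/dw = −1/(6) = -1/6.
At w = 18, N = 20, so ε = (dN/dw)·(w/N) = (-1/6)·(18/20) = -0.15.

ε = -0.15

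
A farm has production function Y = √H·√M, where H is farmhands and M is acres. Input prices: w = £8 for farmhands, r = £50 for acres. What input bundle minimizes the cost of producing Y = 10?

Cost minimization requires the marginal rate of technical substitution to equal the input-price ratio: MP_H/MP_M = w/r.
Here MP_H/MP_M = (1/2)·(M/H)/(1/2) = (M/H). Setting this equal to 8/50 = 0.16 gives M = 0.16H.
Substituting into Y = 10: H^(1/2)·(0.16H)^(1/2) = 10.
Solving, H = 25 and M = 4.

H* = 25, M* = 4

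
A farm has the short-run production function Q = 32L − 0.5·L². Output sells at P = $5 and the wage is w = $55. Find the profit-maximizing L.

The marginal product of L is MP_L = 32 − L.
A price-taking firm hires until the value of the marginal product equals the wage: P·MP_L = w, so 5·(32 − L) = 55.
Then 32 − L = 11, giving L = 21.

L* = 21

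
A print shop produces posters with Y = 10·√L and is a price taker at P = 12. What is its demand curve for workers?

L(w) = 3600/w²

MP_L = (1/2)·10·L^(-1/2) = 5·L^(-1/2).
Setting P·MP_L = w: 60·L^(-1/2) = w.
Solving for L: L^(-1/2) = w/60, so L = (60/w)^(2).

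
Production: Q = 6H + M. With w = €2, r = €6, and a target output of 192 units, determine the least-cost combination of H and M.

The inputs are perfect substitutes, so the firm uses whichever has the lower cost per unit of output.
Cost per unit of output via H is 1/3; via M it is 6. H is cheaper.
Producing Q = 192 with H alone: H = 32, M = 0.

H* = 32, M* = 0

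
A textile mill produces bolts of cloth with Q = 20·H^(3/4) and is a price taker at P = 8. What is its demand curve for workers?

MP_H = (3/4)·20·H^(-1/4) = 15·H^(-1/4).
Setting P·MP_H = w: 120·H^(-1/4) = w.
Solving for H: H^(-1/4) = w/120, so H = (120/w)^(4).

H(w) = (120/w)^(4)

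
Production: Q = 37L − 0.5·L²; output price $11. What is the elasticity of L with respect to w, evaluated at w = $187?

ε = -0.85

From P·MP_L = w with MP_L = 37 − L, labor demand is L(w) = 37 − w/11.
dL/dw = −1/(11) = -1/11.
At w = 187, L = 20, so ε = (dL/dw)·(w/L) = (-1/11)·(187/20) = -0.85.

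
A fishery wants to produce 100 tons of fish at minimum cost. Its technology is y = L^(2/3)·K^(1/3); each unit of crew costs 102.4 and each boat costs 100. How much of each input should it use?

Cost minimization requires the marginal rate of technical substitution to equal the input-price ratio: MP_L/MP_K = w/r.
Here MP_L/MP_K = (2/3)·(K/L)/(1/3) = 2·(K/L). Setting this equal to 102.4/100 = 1.024 gives K = 0.512L.
Substituting into y = 100: L^(2/3)·(0.512L)^(1/3) = 100.
Solving, L = 125 and K = 64.

L* = 125, K* = 64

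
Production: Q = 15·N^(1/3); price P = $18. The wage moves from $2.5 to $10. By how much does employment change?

From P·MP_N = w with MP_N = 5·N^(-2/3), the labor demand is N(w) = (90/w)^(3/2).
At w = 2.5: N = 216. At w = 10: N = 27.
ΔN = 27 − 216 = -189.

ΔN = -189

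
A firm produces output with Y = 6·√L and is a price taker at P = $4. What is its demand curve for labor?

L(w) = 144/w²

MP_L = (1/2)·6·L^(-1/2) = 3·L^(-1/2).
Setting P·MP_L = w: 12·L^(-1/2) = w.
Solving for L: L^(-1/2) = w/12, so L = (12/w)^(2).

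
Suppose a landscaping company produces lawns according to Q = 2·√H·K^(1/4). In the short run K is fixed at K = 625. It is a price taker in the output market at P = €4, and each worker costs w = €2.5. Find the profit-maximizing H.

H* = 64

With K = 625, MP_H = (1/2)·2·H^(-1/2)·625^(1/4) = 5·H^(-1/2).
Profit maximization for a price taker requires P·MP_H = w: 4·5·H^(-1/2) = 2.5.
So H^(-1/2) = 0.125, which gives H = 64.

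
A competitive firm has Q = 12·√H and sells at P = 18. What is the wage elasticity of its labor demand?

MP_H = (1/2)·12·H^(-1/2), so P·MP_H = w gives 108·H^(-1/2) = w.
Solving, H(w) = (108/w)^(2). This is a constant-elasticity form: H ∝ w^(−2), so ε = −2.

ε = -2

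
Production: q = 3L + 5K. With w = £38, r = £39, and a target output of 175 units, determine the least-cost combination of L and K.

L* = 0, K* = 35

The inputs are perfect substitutes, so the firm uses whichever has the lower cost per unit of output.
Cost per unit of output via L is w/3 = 38/3; via K it is r/5 = 7.8. K is cheaper.
Producing q = 175 with K alone: L = 0, K = 35.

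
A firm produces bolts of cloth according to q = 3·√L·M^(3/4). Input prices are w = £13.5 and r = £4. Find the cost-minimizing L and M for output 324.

L* = 16, M* = 81

Cost minimization requires the marginal rate of technical substitution to equal the input-price ratio: MP_L/MP_M = w/r.
Here MP_L/MP_M = (1/2)·(M/L)/(3/4) = (2/3)·(M/L). Setting this equal to 13.5/4 = 3.375 gives M = 5.0625L.
Substituting into q = 324: 3·L^(1/2)·(5.0625L)^(3/4) = 324.
Solving, L = 16 and M = 81.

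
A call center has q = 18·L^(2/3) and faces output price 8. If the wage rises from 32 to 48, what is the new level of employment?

L* = 8

From P·MP_L = w with MP_L = 12·L^(-1/3), the labor demand is L(w) = (96/w)^(3).
At w = 32: L = 27. At w = 48: L = 8.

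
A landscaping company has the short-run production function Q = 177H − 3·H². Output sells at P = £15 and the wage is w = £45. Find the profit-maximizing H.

H* = 29

The marginal product of H is MP_H = 177 − 6H.
A price-taking firm hires until the value of the marginal product equals the wage: P·MP_H = w, so 15·(177 − 6H) = 45.
Then 177 − 6H = 3, giving H = 29.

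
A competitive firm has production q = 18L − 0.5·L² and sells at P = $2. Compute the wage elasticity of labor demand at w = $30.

From P·MP_L = w with MP_L = 18 − L, labor demand is L(w) = 18 − w/2.
dL/dw = −1/(2) = -0.5.
At w = 30, L = 3, so ε = (dL/dw)·(w/L) = (-0.5)·(30/3) = -5.

ε = -5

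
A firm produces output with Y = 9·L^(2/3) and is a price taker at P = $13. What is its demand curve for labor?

MP_L = (2/3)·9·L^(-1/3) = 6·L^(-1/3).
Setting P·MP_L = w: 78·L^(-1/3) = w.
Solving for L: L^(-1/3) = w/78, so L = (78/w)^(3).

L(w) = 474552/w³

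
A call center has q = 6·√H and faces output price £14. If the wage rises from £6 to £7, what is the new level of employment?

H* = 36

From P·MP_H = w with MP_H = 3·H^(-1/2), the labor demand is H(w) = (42/w)^(2).
At w = 6: H = 49. At w = 7: H = 36.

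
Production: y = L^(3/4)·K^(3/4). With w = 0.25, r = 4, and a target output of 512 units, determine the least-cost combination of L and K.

L* = 256, K* = 16

Cost minimization requires the marginal rate of technical substitution to equal the input-price ratio: MP_L/MP_K = w/r.
Here MP_L/MP_K = (3/4)·(K/L)/(3/4) = (K/L). Setting this equal to 0.25/4 = 0.0625 gives K = 0.0625L.
Substituting into y = 512: L^(3/4)·(0.0625L)^(3/4) = 512.
Solving, L = 256 and K = 16.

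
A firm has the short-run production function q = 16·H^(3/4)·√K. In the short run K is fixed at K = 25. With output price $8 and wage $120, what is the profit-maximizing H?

With K = 25, MP_H = (3/4)·16·H^(-1/4)·25^(1/2) = 60·H^(-1/4).
Profit maximization for a price taker requires P·MP_H = w: 8·60·H^(-1/4) = 120.
So H^(-1/4) = 0.25, which gives H = 256.

H* = 256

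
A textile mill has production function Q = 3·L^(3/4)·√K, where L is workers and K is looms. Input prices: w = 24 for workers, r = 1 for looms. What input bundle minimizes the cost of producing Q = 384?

Cost minimization requires the marginal rate of technical substitution to equal the input-price ratio: MP_L/MP_K = w/r.
Here MP_L/MP_K = (3/4)·(K/L)/(1/2) = 1.5·(K/L). Setting this equal to 24/1 = 24 gives K = 16L.
Substituting into Q = 384: 3·L^(3/4)·(16L)^(1/2) = 384.
Solving, L = 16 and K = 256.

L* = 16, K* = 256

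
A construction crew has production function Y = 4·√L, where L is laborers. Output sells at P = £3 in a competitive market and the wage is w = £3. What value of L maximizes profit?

MP_L = (1/2)·4·L^(-1/2) = 2·L^(-1/2).
Profit maximization for a price taker requires P·MP_L = w: 3·2·L^(-1/2) = 3.
So L^(-1/2) = 0.5, which gives L = 4.

L* = 4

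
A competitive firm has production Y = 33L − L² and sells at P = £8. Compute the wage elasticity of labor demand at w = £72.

ε = -0.375

From P·MP_L = w with MP_L = 33 − 2L, labor demand is L(w) = (33 − w/8)/2.
dL/dw = −1/(16) = -0.0625.
At w = 72, L = 12, so ε = (dL/dw)·(w/L) = (-0.0625)·(72/12) = -0.375.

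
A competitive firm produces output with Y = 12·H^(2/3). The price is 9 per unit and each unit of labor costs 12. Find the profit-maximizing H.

MP_H = (2/3)·12·H^(-1/3) = 8·H^(-1/3).
Profit maximization for a price taker requires P·MP_H = w: 9·8·H^(-1/3) = 12.
So H^(-1/3) = 1/6, which gives H = 216.

H* = 216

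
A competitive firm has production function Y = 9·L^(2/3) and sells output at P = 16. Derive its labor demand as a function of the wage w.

L(w) = 884736/w³

MP_L = (2/3)·9·L^(-1/3) = 6·L^(-1/3).
Setting P·MP_L = w: 96·L^(-1/3) = w.
Solving for L: L^(-1/3) = w/96, so L = (96/w)^(3).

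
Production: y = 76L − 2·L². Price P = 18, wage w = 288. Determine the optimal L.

The marginal product of L is MP_L = 76 − 4L.
A price-taking firm hires until the value of the marginal product equals the wage: P·MP_L = w, so 18·(76 − 4L) = 288.
Then 76 − 4L = 16, giving L = 15.

L* = 15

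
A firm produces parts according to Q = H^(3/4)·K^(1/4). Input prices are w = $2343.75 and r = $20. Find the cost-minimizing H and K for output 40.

H* = 16, K* = 625

Cost minimization requires the marginal rate of technical substitution to equal the input-price ratio: MP_H/MP_K = w/r.
Here MP_H/MP_K = (3/4)·(K/H)/(1/4) = 3·(K/H). Setting this equal to 2343.75/20 = 117.1875 gives K = 39.0625H.
Substituting into Q = 40: H^(3/4)·(39.0625H)^(1/4) = 40.
Solving, H = 16 and K = 625.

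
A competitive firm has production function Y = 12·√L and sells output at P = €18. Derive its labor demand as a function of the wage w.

L(w) = 11664/w²

MP_L = (1/2)·12·L^(-1/2) = 6·L^(-1/2).
Setting P·MP_L = w: 108·L^(-1/2) = w.
Solving for L: L^(-1/2) = w/108, so L = (108/w)^(2).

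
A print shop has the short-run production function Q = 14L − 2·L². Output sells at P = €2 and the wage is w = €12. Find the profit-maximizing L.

The marginal product of L is MP_L = 14 − 4L.
A price-taking firm hires until the value of the marginal product equals the wage: P·MP_L = w, so 2·(14 − 4L) = 12.
Then 14 − 4L = 6, giving L = 2.

L* = 2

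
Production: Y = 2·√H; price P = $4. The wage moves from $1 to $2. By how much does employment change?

ΔH = -12

From P·MP_H = w with MP_H = H^(-1/2), the labor demand is H(w) = (4/w)^(2).
At w = 1: H = 16. At w = 2: H = 4.
ΔH = 4 − 16 = -12.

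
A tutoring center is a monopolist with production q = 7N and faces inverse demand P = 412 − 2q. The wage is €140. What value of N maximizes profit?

Marginal revenue from the inverse demand is MR = 412 − 4q.
The marginal product is MP_N = 7.
A monopolist hires until marginal revenue product equals the wage: MR·MP_N = w.
(412 − 28N)·7 = 140, so N = 14.

N* = 14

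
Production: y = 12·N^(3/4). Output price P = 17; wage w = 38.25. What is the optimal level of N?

N* = 256

MP_N = (3/4)·12·N^(-1/4) = 9·N^(-1/4).
Profit maximization for a price taker requires P·MP_N = w: 17·9·N^(-1/4) = 38.25.
So N^(-1/4) = 0.25, which gives N = 256.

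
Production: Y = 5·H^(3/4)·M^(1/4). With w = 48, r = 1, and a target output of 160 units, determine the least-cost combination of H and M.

Cost minimization requires the marginal rate of technical substitution to equal the input-price ratio: MP_H/MP_M = w/r.
Here MP_H/MP_M = (3/4)·(M/H)/(1/4) = 3·(M/H). Setting this equal to 48/1 = 48 gives M = 16H.
Substituting into Y = 160: 5·H^(3/4)·(16H)^(1/4) = 160.
Solving, H = 16 and M = 256.

H* = 16, M* = 256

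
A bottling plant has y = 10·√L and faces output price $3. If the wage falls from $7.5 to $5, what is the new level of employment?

From P·MP_L = w with MP_L = 5·L^(-1/2), the labor demand is L(w) = (15/w)^(2).
At w = 7.5: L = 4. At w = 5: L = 9.

L* = 9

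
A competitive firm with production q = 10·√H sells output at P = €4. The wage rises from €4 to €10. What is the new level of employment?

From P·MP_H = w with MP_H = 5·H^(-1/2), the labor demand is H(w) = (20/w)^(2).
At w = 4: H = 25. At w = 10: H = 4.

H* = 4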